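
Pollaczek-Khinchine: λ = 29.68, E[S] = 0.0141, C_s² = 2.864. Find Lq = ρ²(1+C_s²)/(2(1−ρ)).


ρ = λ·E[S] = 29.68·0.0141 = 0.4185
Lq = ρ²(1+C_s²)/(2(1−ρ)) = 0.1751·(1+2.864)/(2·0.5815)
= 0.1751·3.8640/1.1630 = 0.58185

Final: 0.58185


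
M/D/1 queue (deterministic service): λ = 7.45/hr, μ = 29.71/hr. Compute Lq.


ρ = 7.45/29.71 = 0.2508
M/D/1: Lq = ρ²/(2(1−ρ)) = 0.06288/(2·0.7492) = 0.04196

Final: 0.04196


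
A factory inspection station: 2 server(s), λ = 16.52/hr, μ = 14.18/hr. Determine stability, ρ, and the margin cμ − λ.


Total capacity cμ = 2·14.18 = 28.36/hr
ρ = λ/(cμ) = 16.52/28.36 = 0.5825
Stable ⇔ ρ < 1: YES
Spare capacity = cμ − λ = 28.36 − 16.52 = 11.84/hr

Final: ρ = 0.5825; stable; margin = 11.84/hr


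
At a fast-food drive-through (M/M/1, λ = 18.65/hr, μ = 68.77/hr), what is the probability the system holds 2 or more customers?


ρ = 18.65/68.77 = 0.2712
P(N ≥ n) = ρ^n = 0.2712^2 = 0.073546

Final: 0.073546


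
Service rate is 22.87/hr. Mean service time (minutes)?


Mean service time = 1/μ = 1/22.87 hour = 0.04373 hour
In minutes: 0.04373 × 60 = 2.6235 min

Final: 2.6235 min


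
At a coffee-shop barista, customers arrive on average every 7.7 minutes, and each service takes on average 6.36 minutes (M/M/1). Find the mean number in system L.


λ = 60/7.7 = 7.7922 /hr
μ = 60/6.36 = 9.4340 /hr
ρ = λ/μ = 7.7922/9.4340 = 0.8260
L = ρ/(1−ρ) = 0.8260/0.1740 = 4.7463

Final: 4.7463


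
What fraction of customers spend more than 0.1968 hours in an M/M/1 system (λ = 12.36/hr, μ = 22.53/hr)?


W ~ Exponential(μ−λ) for M/M/1.
μ − λ = 22.53 − 12.36 = 10.1700
P(W > t) = e^{−(μ−λ)t} = e^{−2.0015} = 0.135138

Final: 0.135138


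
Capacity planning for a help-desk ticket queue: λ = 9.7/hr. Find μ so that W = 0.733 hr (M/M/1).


W = 1/(μ−λ) ⇒ μ − λ = 1/W = 1/0.733 = 1.3643
μ = λ + 1/W = 9.7 + 1.3643 = 11.0643 per hr

Final: 11.0643 /hr


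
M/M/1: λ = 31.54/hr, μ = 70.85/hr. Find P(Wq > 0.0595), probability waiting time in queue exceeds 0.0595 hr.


ρ = 31.54/70.85 = 0.4452
P(Wq > t) = ρ·e^{−(μ−λ)t} = 0.4452·e^{−2.3389}
= 0.4452·0.096429 = 0.042927

Final: 0.042927


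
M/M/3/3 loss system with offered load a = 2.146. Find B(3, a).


B(c,a) = (a^c/c!) / Σ_{k=0}^{c} a^k/k!
a^3/3! = 1.647168
Σ terms (k=0..3): 1.00000 + 2.14600 + 2.30266 + 1.64717 = 7.095826
B = 1.647168/7.095826 = 0.232132

Final: 0.232132


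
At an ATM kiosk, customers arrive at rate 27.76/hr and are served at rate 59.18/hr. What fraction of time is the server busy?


ρ = λ/μ = 27.76/59.18 = 0.4691

Final: 0.4691


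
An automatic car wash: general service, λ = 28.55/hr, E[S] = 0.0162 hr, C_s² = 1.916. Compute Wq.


ρ = λ·E[S] = 28.55·0.0162 = 0.4625
E[S²] = E[S]²(1+C_s²) = 0.0162²·(1+1.916) = 0.0007653
Wq = λ·E[S²]/(2(1−ρ)) = 28.55·0.0007653/(2·0.5375) = 0.02032 hr

Final: 0.02032 hr


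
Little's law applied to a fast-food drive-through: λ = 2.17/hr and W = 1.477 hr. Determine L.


L = λW = 2.17·1.477 = 3.2051

Final: 3.2051


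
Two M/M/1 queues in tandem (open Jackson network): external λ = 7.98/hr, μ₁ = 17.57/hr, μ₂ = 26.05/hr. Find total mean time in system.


Each node sees arrival rate λ = 7.98/hr (tandem ⇒ throughput preserved).
W₁ = 1/(μ₁−λ) = 1/(17.57−7.98) = 0.10428 hr
W₂ = 1/(μ₂−λ) = 1/(26.05−7.98) = 0.05534 hr
W_total = W₁ + W₂ = 0.10428 + 0.05534 = 0.15962 hr

Final: 0.15962 hr


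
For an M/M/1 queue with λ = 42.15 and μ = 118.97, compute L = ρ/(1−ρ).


ρ = λ/μ = 42.15/118.97 = 0.3543
L = ρ/(1−ρ) = 0.3543/(1 − 0.3543) = 0.3543/0.6457 = 0.5487

Final: 0.5487


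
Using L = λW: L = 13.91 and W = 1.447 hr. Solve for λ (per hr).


λ = L/W = 13.91/1.447 = 9.6130 /hr

Final: 9.6130 /hr


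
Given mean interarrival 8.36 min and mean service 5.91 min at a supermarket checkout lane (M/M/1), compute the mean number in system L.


λ = 60/8.36 = 7.1770 /hr
μ = 60/5.91 = 10.1523 /hr
ρ = λ/μ = 7.1770/10.1523 = 0.7069
L = ρ/(1−ρ) = 0.7069/0.2931 = 2.4122

Final: 2.4122


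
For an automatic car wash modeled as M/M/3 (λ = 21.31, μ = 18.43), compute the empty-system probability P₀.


a = λ/μ = 21.31/18.43 = 1.1563; ρ = a/c = 0.3854
Σ_{k=0}^{2} a^k/k! (terms k=0..2) = 1.00000 + 1.15627 + 0.66848 = 2.82474
Tail: a^3/(3!(1−ρ)) = 1.54587/(6·0.6146) = 0.41922
P₀ = 1/(2.82474 + 0.41922) = 1/3.24397 = 0.308264

Final: 0.308264


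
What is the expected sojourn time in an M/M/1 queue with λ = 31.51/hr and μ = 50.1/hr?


W = 1/(μ−λ) = 1/(50.1 − 31.51) = 1/18.59 = 0.05379 hr

Final: 0.05379 hr


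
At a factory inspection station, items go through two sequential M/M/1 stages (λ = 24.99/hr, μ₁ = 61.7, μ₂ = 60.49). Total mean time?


Each node sees arrival rate λ = 24.99/hr (tandem ⇒ throughput preserved).
W₁ = 1/(μ₁−λ) = 1/(61.7−24.99) = 0.02724 hr
W₂ = 1/(μ₂−λ) = 1/(60.49−24.99) = 0.02817 hr
W_total = W₁ + W₂ = 0.02724 + 0.02817 = 0.05541 hr

Final: 0.05541 hr


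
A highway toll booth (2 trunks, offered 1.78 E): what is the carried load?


B(2,1.78) = 0.362999 (Erlang-B)
Carried load = a(1 − B) = 1.78·(1 − 0.362999) = 1.78·0.637001 = 1.1339 E

Final: 1.1339 Erlangs


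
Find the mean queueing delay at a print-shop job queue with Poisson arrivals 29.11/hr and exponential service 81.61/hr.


ρ = 29.11/81.61 = 0.3567
Wq = ρ/(μ−λ) = 0.3567/(81.61 − 29.11) = 0.3567/52.50 = 0.006794 hr

Final: 0.006794 hr


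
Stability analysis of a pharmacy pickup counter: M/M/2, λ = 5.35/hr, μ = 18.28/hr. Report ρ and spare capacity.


Total capacity cμ = 2·18.28 = 36.56/hr
ρ = λ/(cμ) = 5.35/36.56 = 0.1463
Stable ⇔ ρ < 1: YES
Spare capacity = cμ − λ = 36.56 − 5.35 = 31.21/hr

Final: ρ = 0.1463; stable; margin = 31.21/hr


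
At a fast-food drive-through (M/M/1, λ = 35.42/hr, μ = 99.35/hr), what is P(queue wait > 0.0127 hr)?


ρ = 35.42/99.35 = 0.3565
P(Wq > t) = ρ·e^{−(μ−λ)t} = 0.3565·e^{−0.8119}
= 0.3565·0.444009 = 0.158297

Final: 0.158297


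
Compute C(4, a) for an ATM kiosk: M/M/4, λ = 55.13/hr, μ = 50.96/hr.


a = λ/μ = 1.0818; ρ = a/4 = 0.2705
P₀ = 0.338266 (from M/M/c formula)
C(c,a) = [a^c/(c!(1−ρ))]·P₀ = [1.36973/(24·0.7295)]·0.338266
= 0.07823·0.338266 = 0.026462

Final: 0.026462


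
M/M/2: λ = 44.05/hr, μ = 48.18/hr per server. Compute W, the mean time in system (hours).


a = 0.9143; ρ = 0.4571; P₀ = 0.372552
Lq = P₀·a^c·ρ/(c!(1−ρ)²) = 0.24154
Wq = Lq/λ = 0.24154/44.05 = 0.005483 hr
W = Wq + 1/μ = 0.005483 + 0.02076 = 0.02624 hr

Final: 0.02624 hr


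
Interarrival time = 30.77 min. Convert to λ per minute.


λ = 1/(interarrival time) in consistent units.
1 minute = 1 min, so λ = 1/30.77 = 0.03250 per minute

Final: 0.03250 /min


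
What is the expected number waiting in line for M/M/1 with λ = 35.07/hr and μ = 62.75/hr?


ρ = 35.07/62.75 = 0.5589
Lq = ρ²/(1−ρ) = 0.3124/0.4411 = 0.7081

Final: 0.7081


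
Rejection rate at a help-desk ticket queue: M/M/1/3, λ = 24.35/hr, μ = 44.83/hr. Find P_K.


ρ = λ/μ = 24.35/44.83 = 0.5432
P_K = (1−ρ)ρ^K/(1−ρ^(K+1)) = (0.4568·0.160247)/(1 − 0.087040)
= 0.073207/0.912960 = 0.080186

Final: 0.080186


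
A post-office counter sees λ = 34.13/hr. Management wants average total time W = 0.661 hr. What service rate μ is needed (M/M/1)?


W = 1/(μ−λ) ⇒ μ − λ = 1/W = 1/0.661 = 1.5129
μ = λ + 1/W = 34.13 + 1.5129 = 35.6429 per hr

Final: 35.6429 /hr


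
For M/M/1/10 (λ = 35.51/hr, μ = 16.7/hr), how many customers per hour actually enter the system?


ρ = 2.1263; P_K = (1−ρ)ρ^10/(1−ρ^11) = 0.529842
λ_eff = λ(1 − P_K) = 35.51·(1 − 0.529842) = 35.51·0.470158 = 16.6953 /hr

Final: 16.6953 /hr


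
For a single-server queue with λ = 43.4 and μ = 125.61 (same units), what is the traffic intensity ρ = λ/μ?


ρ = λ/μ = 43.4/125.61 = 0.3455

Final: 0.3455


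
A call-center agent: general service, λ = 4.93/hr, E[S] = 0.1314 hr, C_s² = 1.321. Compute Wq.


ρ = λ·E[S] = 4.93·0.1314 = 0.6478
E[S²] = E[S]²(1+C_s²) = 0.1314²·(1+1.321) = 0.040074
Wq = λ·E[S²]/(2(1−ρ)) = 4.93·0.040074/(2·0.3522) = 0.28048 hr

Final: 0.28048 hr


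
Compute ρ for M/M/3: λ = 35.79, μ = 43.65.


ρ = λ/(cμ) = 35.79/(3·43.65) = 35.79/130.95 = 0.2733

Final: 0.2733


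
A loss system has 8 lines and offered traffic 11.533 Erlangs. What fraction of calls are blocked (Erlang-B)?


B(c,a) = (a^c/c!) / Σ_{k=0}^{c} a^k/k!
a^8/8! = 7762.789554
Σ terms (k=0..8): 1.00000 + 11.53300 + 66.50504 + 255.66756 + 737.15349 + 1700.31824 + 3268.29505 + 5384.74954 + 7762.78955 = 19188.011476
B = 7762.789554/19188.011476 = 0.404565

Final: 0.404565


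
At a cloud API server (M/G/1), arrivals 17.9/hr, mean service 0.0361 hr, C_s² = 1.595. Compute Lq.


ρ = λ·E[S] = 17.9·0.0361 = 0.6462
Lq = ρ²(1+C_s²)/(2(1−ρ)) = 0.4176·(1+1.595)/(2·0.3538)
= 0.4176·2.5950/0.7076 = 1.53129

Final: 1.53129


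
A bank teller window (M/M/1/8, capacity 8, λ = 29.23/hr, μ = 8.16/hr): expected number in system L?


ρ = 29.23/8.16 = 3.5821
L = ρ[1 − (K+1)ρ^K + Kρ^(K+1)] / [(1−ρ)(1−ρ^(K+1))]
Numerator: 3.5821·(1 − 9·27108.735041 + 8·97106.412409) = 1908811.002496
Denominator: (-2.5821)·(-97105.412409) = 250736.646992
L = 1908811.002496/250736.646992 = 7.6128

Final: 7.6128


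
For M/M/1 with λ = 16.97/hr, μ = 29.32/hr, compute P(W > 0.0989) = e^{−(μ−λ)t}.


W ~ Exponential(μ−λ) for M/M/1.
μ − λ = 29.32 − 16.97 = 12.3500
P(W > t) = e^{−(μ−λ)t} = e^{−1.2214} = 0.294813

Final: 0.294813


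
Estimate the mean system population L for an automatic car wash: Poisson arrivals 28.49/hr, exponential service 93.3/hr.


ρ = λ/μ = 28.49/93.3 = 0.3054
L = ρ/(1−ρ) = 0.3054/(1 − 0.3054) = 0.3054/0.6946 = 0.4396

Final: 0.4396


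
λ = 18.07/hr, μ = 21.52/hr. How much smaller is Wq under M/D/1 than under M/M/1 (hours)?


ρ = 18.07/21.52 = 0.8397
Wq(M/M/1) = ρ/(μ−λ) = 0.8397/3.45 = 0.24339 hr
Wq(M/D/1) = ρ/(2(μ−λ)) = 0.12169 hr
Savings = 0.24339 − 0.12169 = 0.12169 hr

Final: 0.12169 hr


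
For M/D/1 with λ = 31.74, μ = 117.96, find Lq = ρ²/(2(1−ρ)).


ρ = 31.74/117.96 = 0.2691
M/D/1: Lq = ρ²/(2(1−ρ)) = 0.07240/(2·0.7309) = 0.04953

Final: 0.04953


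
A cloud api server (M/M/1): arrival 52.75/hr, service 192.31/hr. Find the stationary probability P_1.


ρ = 52.75/192.31 = 0.2743
P_n = (1−ρ)·ρ^n = (1 − 0.2743)·0.2743^1 = 0.7257·0.274297 = 0.199058

Final: 0.199058


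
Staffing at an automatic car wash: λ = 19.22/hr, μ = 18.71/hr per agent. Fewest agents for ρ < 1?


Stability requires cμ > λ ⇔ c > λ/μ.
λ/μ = 19.22/18.71 = 1.0273
Minimum integer c = ⌊1.0273⌋ + 1 = 2
Check: 2·18.71 = 37.42 > 19.22, while 1·18.71 = 18.71 ≤ 19.22

Final: 2 servers


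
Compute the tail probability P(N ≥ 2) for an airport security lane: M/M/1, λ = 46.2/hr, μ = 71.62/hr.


ρ = 46.2/71.62 = 0.6451
P(N ≥ n) = ρ^n = 0.6451^2 = 0.416117

Final: 0.416117


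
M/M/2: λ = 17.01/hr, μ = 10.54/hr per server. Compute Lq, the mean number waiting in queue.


a = λ/μ = 1.6139; ρ = a/2 = 0.8069
P₀ = 0.106852
Lq = P₀·a^c·ρ / (c!·(1−ρ)²) = 0.106852·2.60452·0.8069/(2·0.03728)
= 3.01208

Final: 3.01208


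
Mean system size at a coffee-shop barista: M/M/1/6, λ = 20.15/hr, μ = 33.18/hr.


ρ = 20.15/33.18 = 0.6073
L = ρ[1 − (K+1)ρ^K + Kρ^(K+1)] / [(1−ρ)(1−ρ^(K+1))]
Numerator: 0.6073·(1 − 7·0.050164 + 6·0.030464) = 0.505048
Denominator: (0.3927)·(0.969536) = 0.380743
L = 0.505048/0.380743 = 1.3265

Final: 1.3265


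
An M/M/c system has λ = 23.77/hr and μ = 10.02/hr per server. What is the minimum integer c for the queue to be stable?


Stability requires cμ > λ ⇔ c > λ/μ.
λ/μ = 23.77/10.02 = 2.3723
Minimum integer c = ⌊2.3723⌋ + 1 = 3
Check: 3·10.02 = 30.06 > 23.77, while 2·10.02 = 20.04 ≤ 23.77

Final: 3 servers


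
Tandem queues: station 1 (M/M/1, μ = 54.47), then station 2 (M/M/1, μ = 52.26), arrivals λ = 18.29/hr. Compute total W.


Each node sees arrival rate λ = 18.29/hr (tandem ⇒ throughput preserved).
W₁ = 1/(μ₁−λ) = 1/(54.47−18.29) = 0.02764 hr
W₂ = 1/(μ₂−λ) = 1/(52.26−18.29) = 0.02944 hr
W_total = W₁ + W₂ = 0.02764 + 0.02944 = 0.05708 hr

Final: 0.05708 hr


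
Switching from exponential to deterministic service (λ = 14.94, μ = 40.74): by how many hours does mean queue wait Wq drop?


ρ = 14.94/40.74 = 0.3667
Wq(M/M/1) = ρ/(μ−λ) = 0.3667/25.80 = 0.01421 hr
Wq(M/D/1) = ρ/(2(μ−λ)) = 0.007107 hr
Savings = 0.01421 − 0.007107 = 0.007107 hr

Final: 0.007107 hr


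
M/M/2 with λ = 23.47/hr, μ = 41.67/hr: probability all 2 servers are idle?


a = λ/μ = 23.47/41.67 = 0.5632; ρ = a/c = 0.2816
Σ_{k=0}^{1} a^k/k! (terms k=0..1) = 1.00000 + 0.56323 = 1.56323
Tail: a^2/(2!(1−ρ)) = 0.31723/(2·0.7184) = 0.22080
P₀ = 1/(1.56323 + 0.22080) = 1/1.78403 = 0.560528

Final: 0.560528


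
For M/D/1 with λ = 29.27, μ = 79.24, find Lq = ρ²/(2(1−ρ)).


ρ = 29.27/79.24 = 0.3694
M/D/1: Lq = ρ²/(2(1−ρ)) = 0.1364/(2·0.6306) = 0.10818

Final: 0.10818


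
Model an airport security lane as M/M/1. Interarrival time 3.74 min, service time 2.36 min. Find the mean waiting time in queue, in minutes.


λ = 60/3.74 = 16.0428 /hr
μ = 60/2.36 = 25.4237 /hr
ρ = λ/μ = 16.0428/25.4237 = 0.6310
Wq = ρ/(μ−λ) = 0.6310/(25.4237−16.0428) = 0.06727 hr
In minutes: 0.06727·60 = 4.036 min

Final: 4.036 min


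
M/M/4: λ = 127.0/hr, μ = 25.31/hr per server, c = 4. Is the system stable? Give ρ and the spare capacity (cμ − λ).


Total capacity cμ = 4·25.31 = 101.24/hr
ρ = λ/(cμ) = 127.0/101.24 = 1.2544
Stable ⇔ ρ < 1: NO
Spare capacity = cμ − λ = 101.24 − 127.0 = -25.76/hr

Final: ρ = 1.2544; unstable; margin = -25.76/hr


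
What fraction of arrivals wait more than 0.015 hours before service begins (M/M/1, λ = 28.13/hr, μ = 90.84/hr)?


ρ = 28.13/90.84 = 0.3097
P(Wq > t) = ρ·e^{−(μ−λ)t} = 0.3097·e^{−0.9407}
= 0.3097·0.390374 = 0.120885

Final: 0.120885


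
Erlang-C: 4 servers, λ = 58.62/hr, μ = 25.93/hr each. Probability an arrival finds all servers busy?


a = λ/μ = 2.2607; ρ = a/4 = 0.5652
P₀ = 0.097612 (from M/M/c formula)
C(c,a) = [a^c/(c!(1−ρ))]·P₀ = [26.12000/(24·0.4348)]·0.097612
= 2.50293·0.097612 = 0.244315

Final: 0.244315


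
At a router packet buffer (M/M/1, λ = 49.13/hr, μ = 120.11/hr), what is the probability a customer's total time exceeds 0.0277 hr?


W ~ Exponential(μ−λ) for M/M/1.
μ − λ = 120.11 − 49.13 = 70.9800
P(W > t) = e^{−(μ−λ)t} = e^{−1.9661} = 0.139995

Final: 0.139995


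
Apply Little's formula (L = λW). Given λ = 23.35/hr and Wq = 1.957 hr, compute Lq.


Lq = λWq = 23.35·1.957 = 45.6960

Final: 45.6960


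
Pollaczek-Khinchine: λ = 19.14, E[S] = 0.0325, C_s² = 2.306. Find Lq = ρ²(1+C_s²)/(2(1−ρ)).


ρ = λ·E[S] = 19.14·0.0325 = 0.6220
Lq = ρ²(1+C_s²)/(2(1−ρ)) = 0.3869·(1+2.306)/(2·0.3780)
= 0.3869·3.3060/0.7559 = 1.69235

Final: 1.69235


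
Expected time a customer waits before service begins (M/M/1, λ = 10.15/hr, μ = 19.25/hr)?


ρ = 10.15/19.25 = 0.5273
Wq = ρ/(μ−λ) = 0.5273/(19.25 − 10.15) = 0.5273/9.10 = 0.05794 hr

Final: 0.05794 hr


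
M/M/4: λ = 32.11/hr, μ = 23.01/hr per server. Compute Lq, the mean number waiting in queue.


a = λ/μ = 1.3955; ρ = a/4 = 0.3489
P₀ = 0.246018
Lq = P₀·a^c·ρ / (c!·(1−ρ)²) = 0.246018·3.79223·0.3489/(24·0.42397)
= 0.03199

Final: 0.03199


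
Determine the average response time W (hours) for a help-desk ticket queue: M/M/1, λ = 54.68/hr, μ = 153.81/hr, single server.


W = 1/(μ−λ) = 1/(153.81 − 54.68) = 1/99.13 = 0.01009 hr

Final: 0.01009 hr


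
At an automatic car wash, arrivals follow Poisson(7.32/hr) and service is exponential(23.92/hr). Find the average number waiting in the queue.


ρ = 7.32/23.92 = 0.3060
Lq = ρ²/(1−ρ) = 0.09365/0.6940 = 0.1349

Final: 0.1349


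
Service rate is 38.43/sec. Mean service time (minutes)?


Mean service time = 1/μ = 1/38.43 second = 0.02602 second
In minutes: 0.02602 × 0.0166667 = 0.0004337 min

Final: 0.0004337 min


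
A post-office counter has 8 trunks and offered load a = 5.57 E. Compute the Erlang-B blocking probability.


B(c,a) = (a^c/c!) / Σ_{k=0}^{c} a^k/k!
a^8/8! = 22.978466
Σ terms (k=0..8): 1.00000 + 5.57000 + 15.51245 + 28.80145 + 40.10602 + 44.67810 + 41.47617 + 33.00318 + 22.97847 = 233.125842
B = 22.978466/233.125842 = 0.098567

Final: 0.098567


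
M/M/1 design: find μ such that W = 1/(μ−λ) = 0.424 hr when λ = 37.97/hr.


W = 1/(μ−λ) ⇒ μ − λ = 1/W = 1/0.424 = 2.3585
μ = λ + 1/W = 37.97 + 2.3585 = 40.3285 per hr

Final: 40.3285 /hr


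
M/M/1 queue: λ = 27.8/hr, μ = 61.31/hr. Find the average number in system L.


ρ = λ/μ = 27.8/61.31 = 0.4534
L = ρ/(1−ρ) = 0.4534/(1 − 0.4534) = 0.4534/0.5466 = 0.8296

Final: 0.8296


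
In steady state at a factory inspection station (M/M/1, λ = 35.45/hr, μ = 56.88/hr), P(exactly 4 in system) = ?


ρ = 35.45/56.88 = 0.6232
P_n = (1−ρ)·ρ^n = (1 − 0.6232)·0.6232^4 = 0.3768·0.150878 = 0.056845

Final: 0.056845


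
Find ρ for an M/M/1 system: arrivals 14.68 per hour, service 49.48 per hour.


ρ = λ/μ = 14.68/49.48 = 0.2967

Final: 0.2967


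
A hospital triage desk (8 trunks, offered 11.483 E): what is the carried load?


B(8,11.483) = 0.402572 (Erlang-B)
Carried load = a(1 − B) = 11.483·(1 − 0.402572) = 11.483·0.597428 = 6.8603 E

Final: 6.8603 Erlangs


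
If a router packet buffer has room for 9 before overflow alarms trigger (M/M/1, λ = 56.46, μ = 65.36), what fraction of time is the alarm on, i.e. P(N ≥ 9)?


ρ = 56.46/65.36 = 0.8638
P(N ≥ n) = ρ^n = 0.8638^9 = 0.267830

Final: 0.267830


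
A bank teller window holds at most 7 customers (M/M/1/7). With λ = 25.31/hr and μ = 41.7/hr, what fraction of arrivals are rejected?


ρ = λ/μ = 25.31/41.7 = 0.6070
P_K = (1−ρ)ρ^K/(1−ρ^(K+1)) = (0.3930·0.030345)/(1 − 0.018418)
= 0.011927/0.981582 = 0.012151

Final: 0.012151


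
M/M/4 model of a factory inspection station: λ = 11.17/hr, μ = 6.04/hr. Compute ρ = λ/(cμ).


ρ = λ/(cμ) = 11.17/(4·6.04) = 11.17/24.16 = 0.4623

Final: 0.4623


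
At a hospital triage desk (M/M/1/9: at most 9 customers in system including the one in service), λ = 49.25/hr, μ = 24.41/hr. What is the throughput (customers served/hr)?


ρ = 2.0176; P_K = (1−ρ)ρ^9/(1−ρ^10) = 0.504817
λ_eff = λ(1 − P_K) = 49.25·(1 − 0.504817) = 49.25·0.495183 = 24.3878 /hr

Final: 24.3878 /hr


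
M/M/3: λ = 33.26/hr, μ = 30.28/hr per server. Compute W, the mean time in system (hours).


a = 1.0984; ρ = 0.3661; P₀ = 0.327855
Lq = P₀·a^c·ρ/(c!(1−ρ)²) = 0.06599
Wq = Lq/λ = 0.06599/33.26 = 0.001984 hr
W = Wq + 1/μ = 0.001984 + 0.03303 = 0.03501 hr

Final: 0.03501 hr


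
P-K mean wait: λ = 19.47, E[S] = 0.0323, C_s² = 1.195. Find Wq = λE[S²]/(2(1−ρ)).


ρ = λ·E[S] = 19.47·0.0323 = 0.6289
E[S²] = E[S]²(1+C_s²) = 0.0323²·(1+1.195) = 0.002290
Wq = λ·E[S²]/(2(1−ρ)) = 19.47·0.002290/(2·0.3711) = 0.06007 hr

Final: 0.06007 hr


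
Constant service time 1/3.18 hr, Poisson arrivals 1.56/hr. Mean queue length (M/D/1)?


ρ = 1.56/3.18 = 0.4906
M/D/1: Lq = ρ²/(2(1−ρ)) = 0.2407/(2·0.5094) = 0.23620

Final: 0.23620


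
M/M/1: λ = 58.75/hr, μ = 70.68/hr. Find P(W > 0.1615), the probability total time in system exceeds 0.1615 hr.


W ~ Exponential(μ−λ) for M/M/1.
μ − λ = 70.68 − 58.75 = 11.9300
P(W > t) = e^{−(μ−λ)t} = e^{−1.9267} = 0.145629

Final: 0.145629


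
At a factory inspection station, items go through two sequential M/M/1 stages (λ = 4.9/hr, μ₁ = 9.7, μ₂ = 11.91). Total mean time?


Each node sees arrival rate λ = 4.9/hr (tandem ⇒ throughput preserved).
W₁ = 1/(μ₁−λ) = 1/(9.7−4.9) = 0.20833 hr
W₂ = 1/(μ₂−λ) = 1/(11.91−4.9) = 0.14265 hr
W_total = W₁ + W₂ = 0.20833 + 0.14265 = 0.35099 hr

Final: 0.35099 hr


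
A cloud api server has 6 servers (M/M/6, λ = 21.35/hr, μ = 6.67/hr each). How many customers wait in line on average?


a = λ/μ = 3.2009; ρ = a/6 = 0.5335
P₀ = 0.039736
Lq = P₀·a^c·ρ / (c!·(1−ρ)²) = 0.039736·1075.55413·0.5335/(720·0.21764)
= 0.14550

Final: 0.14550


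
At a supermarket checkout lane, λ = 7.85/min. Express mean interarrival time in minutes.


Mean interarrival time = 1/λ = 1/7.85 minute = 0.12739 minute
In minutes: 0.12739 × 1 = 0.1274 min

Final: 0.1274 min


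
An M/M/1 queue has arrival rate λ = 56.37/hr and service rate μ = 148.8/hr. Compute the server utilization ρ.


ρ = λ/μ = 56.37/148.8 = 0.3788

Final: 0.3788


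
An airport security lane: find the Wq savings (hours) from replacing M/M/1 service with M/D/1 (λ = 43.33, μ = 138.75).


ρ = 43.33/138.75 = 0.3123
Wq(M/M/1) = ρ/(μ−λ) = 0.3123/95.42 = 0.003273 hr
Wq(M/D/1) = ρ/(2(μ−λ)) = 0.001636 hr
Savings = 0.003273 − 0.001636 = 0.001636 hr

Final: 0.001636 hr


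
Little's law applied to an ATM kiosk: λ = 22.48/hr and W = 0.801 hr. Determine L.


L = λW = 22.48·0.801 = 18.0065

Final: 18.0065


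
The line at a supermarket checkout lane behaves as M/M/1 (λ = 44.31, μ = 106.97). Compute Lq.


ρ = 44.31/106.97 = 0.4142
Lq = ρ²/(1−ρ) = 0.1716/0.5858 = 0.2929

Final: 0.2929


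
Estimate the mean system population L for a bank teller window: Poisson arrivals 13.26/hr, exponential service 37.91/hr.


ρ = λ/μ = 13.26/37.91 = 0.3498
L = ρ/(1−ρ) = 0.3498/(1 − 0.3498) = 0.3498/0.6502 = 0.5379

Final: 0.5379


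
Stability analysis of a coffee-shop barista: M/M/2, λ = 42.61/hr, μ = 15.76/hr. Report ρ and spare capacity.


Total capacity cμ = 2·15.76 = 31.52/hr
ρ = λ/(cμ) = 42.61/31.52 = 1.3518
Stable ⇔ ρ < 1: NO
Spare capacity = cμ − λ = 31.52 − 42.61 = -11.09/hr

Final: ρ = 1.3518; unstable; margin = -11.09/hr


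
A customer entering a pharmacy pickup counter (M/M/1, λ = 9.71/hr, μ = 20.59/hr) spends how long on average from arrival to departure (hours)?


W = 1/(μ−λ) = 1/(20.59 − 9.71) = 1/10.88 = 0.09191 hr

Final: 0.09191 hr


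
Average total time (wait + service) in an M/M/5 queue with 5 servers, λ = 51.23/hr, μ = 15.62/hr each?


a = 3.2798; ρ = 0.6560; P₀ = 0.033839
Lq = P₀·a^c·ρ/(c!(1−ρ)²) = 0.59305
Wq = Lq/λ = 0.59305/51.23 = 0.01158 hr
W = Wq + 1/μ = 0.01158 + 0.06402 = 0.07560 hr

Final: 0.07560 hr


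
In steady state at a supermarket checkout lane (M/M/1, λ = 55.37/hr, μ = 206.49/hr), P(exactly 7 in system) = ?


ρ = 55.37/206.49 = 0.2681
P_n = (1−ρ)·ρ^n = (1 − 0.2681)·0.2681^7 = 0.7319·0.00009968 = 0.00007295

Final: 0.00007295


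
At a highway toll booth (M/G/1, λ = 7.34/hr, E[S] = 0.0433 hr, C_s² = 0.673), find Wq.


ρ = λ·E[S] = 7.34·0.0433 = 0.3178
E[S²] = E[S]²(1+C_s²) = 0.0433²·(1+0.673) = 0.003137
Wq = λ·E[S²]/(2(1−ρ)) = 7.34·0.003137/(2·0.6822) = 0.01687 hr

Final: 0.01687 hr


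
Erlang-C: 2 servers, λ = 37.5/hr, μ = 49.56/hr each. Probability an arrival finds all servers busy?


a = λ/μ = 0.7567; ρ = a/2 = 0.3783
P₀ = 0.451032 (from M/M/c formula)
C(c,a) = [a^c/(c!(1−ρ))]·P₀ = [0.57253/(2·0.6217)]·0.451032
= 0.46048·0.451032 = 0.207691

Final: 0.207691


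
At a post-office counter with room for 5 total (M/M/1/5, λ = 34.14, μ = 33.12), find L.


ρ = 34.14/33.12 = 1.0308
L = ρ[1 − (K+1)ρ^K + Kρ^(K+1)] / [(1−ρ)(1−ρ^(K+1))]
Numerator: 1.0308·(1 − 6·1.163767 + 5·1.199607) = 0.015912
Denominator: (-0.03080)·(-0.199607) = 0.006147
L = 0.015912/0.006147 = 2.5884

Final: 2.5884


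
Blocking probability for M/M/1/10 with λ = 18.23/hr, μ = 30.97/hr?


ρ = λ/μ = 18.23/30.97 = 0.5886
P_K = (1−ρ)ρ^K/(1−ρ^(K+1)) = (0.4114·0.004994)/(1 − 0.002940)
= 0.002054/0.997060 = 0.002060

Final: 0.002060


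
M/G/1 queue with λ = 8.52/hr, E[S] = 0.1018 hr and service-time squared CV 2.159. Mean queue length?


ρ = λ·E[S] = 8.52·0.1018 = 0.8673
Lq = ρ²(1+C_s²)/(2(1−ρ)) = 0.7523·(1+2.159)/(2·0.1327)
= 0.7523·3.1590/0.2653 = 8.95656

Final: 8.95656


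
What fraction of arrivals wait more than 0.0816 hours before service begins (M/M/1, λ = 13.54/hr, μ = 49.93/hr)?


ρ = 13.54/49.93 = 0.2712
P(Wq > t) = ρ·e^{−(μ−λ)t} = 0.2712·e^{−2.9694}
= 0.2712·0.051333 = 0.013920

Final: 0.013920


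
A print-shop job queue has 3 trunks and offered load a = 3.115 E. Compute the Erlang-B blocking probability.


B(c,a) = (a^c/c!) / Σ_{k=0}^{c} a^k/k!
a^3/3! = 5.037591
Σ terms (k=0..3): 1.00000 + 3.11500 + 4.85161 + 5.03759 = 14.004203
B = 5.037591/14.004203 = 0.359720

Final: 0.359720


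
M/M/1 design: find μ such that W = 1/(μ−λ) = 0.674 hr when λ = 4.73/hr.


W = 1/(μ−λ) ⇒ μ − λ = 1/W = 1/0.674 = 1.4837
μ = λ + 1/W = 4.73 + 1.4837 = 6.2137 per hr

Final: 6.2137 /hr


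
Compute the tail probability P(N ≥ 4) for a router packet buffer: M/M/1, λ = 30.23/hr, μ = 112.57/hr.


ρ = 30.23/112.57 = 0.2685
P(N ≥ n) = ρ^n = 0.2685^4 = 0.005201

Final: 0.005201


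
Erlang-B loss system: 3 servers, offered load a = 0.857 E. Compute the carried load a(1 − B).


B(3,0.857) = 0.045040 (Erlang-B)
Carried load = a(1 − B) = 0.857·(1 − 0.045040) = 0.857·0.954960 = 0.8184 E

Final: 0.8184 Erlangs


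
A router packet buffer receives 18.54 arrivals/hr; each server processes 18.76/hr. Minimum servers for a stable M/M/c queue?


Stability requires cμ > λ ⇔ c > λ/μ.
λ/μ = 18.54/18.76 = 0.9883
Minimum integer c = ⌊0.9883⌋ + 1 = 1
Check: 1·18.76 = 18.76 > 18.54, while 0·18.76 = 0.00 ≤ 18.54

Final: 1 servers


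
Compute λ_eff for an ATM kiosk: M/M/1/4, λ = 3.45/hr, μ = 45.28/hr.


ρ = 0.07619; P_K = (1−ρ)ρ^4/(1−ρ^5) = 0.00003113
λ_eff = λ(1 − P_K) = 3.45·(1 − 0.00003113) = 3.45·0.999969 = 3.4499 /hr

Final: 3.4499 /hr


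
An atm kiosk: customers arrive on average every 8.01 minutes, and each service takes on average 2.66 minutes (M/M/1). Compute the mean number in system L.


λ = 60/8.01 = 7.4906 /hr
μ = 60/2.66 = 22.5564 /hr
ρ = λ/μ = 7.4906/22.5564 = 0.3321
L = ρ/(1−ρ) = 0.3321/0.6679 = 0.4972

Final: 0.4972


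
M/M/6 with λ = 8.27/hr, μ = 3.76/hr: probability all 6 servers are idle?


a = λ/μ = 8.27/3.76 = 2.1995; ρ = a/c = 0.3666
Σ_{k=0}^{5} a^k/k! (terms k=0..5) = 1.00000 + 2.19947 + 2.41883 + 1.77338 + 0.97512 + 0.42895 = 8.79575
Tail: a^6/(6!(1−ρ)) = 113.21553/(720·0.6334) = 0.24824
P₀ = 1/(8.79575 + 0.24824) = 1/9.04400 = 0.110571

Final: 0.110571


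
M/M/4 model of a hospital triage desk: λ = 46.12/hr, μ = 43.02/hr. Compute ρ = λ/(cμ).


ρ = λ/(cμ) = 46.12/(4·43.02) = 46.12/172.08 = 0.2680

Final: 0.2680


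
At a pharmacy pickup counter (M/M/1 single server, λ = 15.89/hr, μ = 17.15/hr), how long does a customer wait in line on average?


ρ = 15.89/17.15 = 0.9265
Wq = ρ/(μ−λ) = 0.9265/(17.15 − 15.89) = 0.9265/1.26 = 0.7353 hr

Final: 0.7353 hr


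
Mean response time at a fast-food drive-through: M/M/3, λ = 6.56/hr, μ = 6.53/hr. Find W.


a = 1.0046; ρ = 0.3349; P₀ = 0.361893
Lq = P₀·a^c·ρ/(c!(1−ρ)²) = 0.04629
Wq = Lq/λ = 0.04629/6.56 = 0.007056 hr
W = Wq + 1/μ = 0.007056 + 0.15314 = 0.16020 hr

Final: 0.16020 hr


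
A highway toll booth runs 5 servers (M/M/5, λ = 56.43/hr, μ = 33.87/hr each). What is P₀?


a = λ/μ = 56.43/33.87 = 1.6661; ρ = a/c = 0.3332
Σ_{k=0}^{4} a^k/k! (terms k=0..4) = 1.00000 + 1.66608 + 1.38790 + 0.77079 + 0.32105 = 5.14581
Tail: a^5/(5!(1−ρ)) = 12.83732/(120·0.6668) = 0.16044
P₀ = 1/(5.14581 + 0.16044) = 1/5.30625 = 0.188457

Final: 0.188457


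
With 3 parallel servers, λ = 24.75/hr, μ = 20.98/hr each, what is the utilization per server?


ρ = λ/(cμ) = 24.75/(3·20.98) = 24.75/62.94 = 0.3932

Final: 0.3932


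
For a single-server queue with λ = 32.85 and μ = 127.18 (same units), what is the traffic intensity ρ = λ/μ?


ρ = λ/μ = 32.85/127.18 = 0.2583

Final: 0.2583


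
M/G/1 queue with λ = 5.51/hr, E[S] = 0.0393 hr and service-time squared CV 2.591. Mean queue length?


ρ = λ·E[S] = 5.51·0.0393 = 0.2165
Lq = ρ²(1+C_s²)/(2(1−ρ)) = 0.04689·(1+2.591)/(2·0.7835)
= 0.04689·3.5910/1.5669 = 0.10746

Final: 0.10746


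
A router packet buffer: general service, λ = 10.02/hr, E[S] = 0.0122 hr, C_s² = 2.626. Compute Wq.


ρ = λ·E[S] = 10.02·0.0122 = 0.1222
E[S²] = E[S]²(1+C_s²) = 0.0122²·(1+2.626) = 0.0005397
Wq = λ·E[S²]/(2(1−ρ)) = 10.02·0.0005397/(2·0.8778) = 0.003080 hr

Final: 0.003080 hr


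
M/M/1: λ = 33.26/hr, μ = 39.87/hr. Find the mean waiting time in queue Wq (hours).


ρ = 33.26/39.87 = 0.8342
Wq = ρ/(μ−λ) = 0.8342/(39.87 − 33.26) = 0.8342/6.61 = 0.1262 hr

Final: 0.1262 hr


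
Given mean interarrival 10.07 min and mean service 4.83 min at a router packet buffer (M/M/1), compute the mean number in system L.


λ = 60/10.07 = 5.9583 /hr
μ = 60/4.83 = 12.4224 /hr
ρ = λ/μ = 5.9583/12.4224 = 0.4796
L = ρ/(1−ρ) = 0.4796/0.5204 = 0.9218

Final: 0.9218


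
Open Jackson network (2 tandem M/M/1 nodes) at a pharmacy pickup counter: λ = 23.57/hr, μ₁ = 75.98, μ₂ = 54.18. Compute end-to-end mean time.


Each node sees arrival rate λ = 23.57/hr (tandem ⇒ throughput preserved).
W₁ = 1/(μ₁−λ) = 1/(75.98−23.57) = 0.01908 hr
W₂ = 1/(μ₂−λ) = 1/(54.18−23.57) = 0.03267 hr
W_total = W₁ + W₂ = 0.01908 + 0.03267 = 0.05175 hr

Final: 0.05175 hr


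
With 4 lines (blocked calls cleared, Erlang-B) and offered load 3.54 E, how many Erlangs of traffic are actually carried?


B(4,3.54) = 0.264456 (Erlang-B)
Carried load = a(1 − B) = 3.54·(1 − 0.264456) = 3.54·0.735544 = 2.6038 E

Final: 2.6038 Erlangs


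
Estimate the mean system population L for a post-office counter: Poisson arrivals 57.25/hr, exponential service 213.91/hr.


ρ = λ/μ = 57.25/213.91 = 0.2676
L = ρ/(1−ρ) = 0.2676/(1 − 0.2676) = 0.2676/0.7324 = 0.3654

Final: 0.3654


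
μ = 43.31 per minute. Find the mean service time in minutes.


Mean service time = 1/μ = 1/43.31 minute = 0.02309 minute
In minutes: 0.02309 × 1 = 0.02309 min

Final: 0.02309 min


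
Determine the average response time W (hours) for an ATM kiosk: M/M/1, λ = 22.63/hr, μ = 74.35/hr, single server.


W = 1/(μ−λ) = 1/(74.35 − 22.63) = 1/51.72 = 0.01933 hr

Final: 0.01933 hr


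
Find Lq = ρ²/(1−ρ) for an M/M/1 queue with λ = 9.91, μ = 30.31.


ρ = 9.91/30.31 = 0.3270
Lq = ρ²/(1−ρ) = 0.1069/0.6730 = 0.1588

Final: 0.1588


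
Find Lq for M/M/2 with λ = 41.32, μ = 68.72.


a = λ/μ = 0.6013; ρ = a/2 = 0.3006
P₀ = 0.537704
Lq = P₀·a^c·ρ / (c!·(1−ρ)²) = 0.537704·0.36154·0.3006/(2·0.48910)
= 0.05975

Final: 0.05975


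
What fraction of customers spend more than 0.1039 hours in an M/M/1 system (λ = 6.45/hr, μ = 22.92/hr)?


W ~ Exponential(μ−λ) for M/M/1.
μ − λ = 22.92 − 6.45 = 16.4700
P(W > t) = e^{−(μ−λ)t} = e^{−1.7112} = 0.180643

Final: 0.180643


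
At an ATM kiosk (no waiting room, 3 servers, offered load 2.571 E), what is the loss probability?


B(c,a) = (a^c/c!) / Σ_{k=0}^{c} a^k/k!
a^3/3! = 2.832403
Σ terms (k=0..3): 1.00000 + 2.57100 + 3.30502 + 2.83240 = 9.708423
B = 2.832403/9.708423 = 0.291747

Final: 0.291747


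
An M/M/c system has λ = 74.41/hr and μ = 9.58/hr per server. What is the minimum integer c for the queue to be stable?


Stability requires cμ > λ ⇔ c > λ/μ.
λ/μ = 74.41/9.58 = 7.7672
Minimum integer c = ⌊7.7672⌋ + 1 = 8
Check: 8·9.58 = 76.64 > 74.41, while 7·9.58 = 67.06 ≤ 74.41

Final: 8 servers


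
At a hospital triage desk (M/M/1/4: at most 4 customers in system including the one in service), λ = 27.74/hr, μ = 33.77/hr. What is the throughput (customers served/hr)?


ρ = 0.8214; P_K = (1−ρ)ρ^4/(1−ρ^5) = 0.129872
λ_eff = λ(1 − P_K) = 27.74·(1 − 0.129872) = 27.74·0.870128 = 24.1373 /hr

Final: 24.1373 /hr


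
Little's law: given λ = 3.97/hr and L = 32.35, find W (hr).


W = L/λ = 32.35/3.97 = 8.1486 hr

Final: 8.1486 hr


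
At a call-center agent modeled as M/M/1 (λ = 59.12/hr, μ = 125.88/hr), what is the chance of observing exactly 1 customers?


ρ = 59.12/125.88 = 0.4697
P_n = (1−ρ)·ρ^n = (1 − 0.4697)·0.4697^1 = 0.5303·0.469654 = 0.249079

Final: 0.249079


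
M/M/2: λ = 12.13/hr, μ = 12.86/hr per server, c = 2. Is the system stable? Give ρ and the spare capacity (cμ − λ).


Total capacity cμ = 2·12.86 = 25.72/hr
ρ = λ/(cμ) = 12.13/25.72 = 0.4716
Stable ⇔ ρ < 1: YES
Spare capacity = cμ − λ = 25.72 − 12.13 = 13.59/hr

Final: ρ = 0.4716; stable; margin = 13.59/hr


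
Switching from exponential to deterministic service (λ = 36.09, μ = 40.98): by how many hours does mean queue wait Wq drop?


ρ = 36.09/40.98 = 0.8807
Wq(M/M/1) = ρ/(μ−λ) = 0.8807/4.89 = 0.18010 hr
Wq(M/D/1) = ρ/(2(μ−λ)) = 0.09005 hr
Savings = 0.18010 − 0.09005 = 0.09005 hr

Final: 0.09005 hr


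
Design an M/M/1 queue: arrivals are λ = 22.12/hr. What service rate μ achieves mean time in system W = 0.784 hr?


W = 1/(μ−λ) ⇒ μ − λ = 1/W = 1/0.784 = 1.2755
μ = λ + 1/W = 22.12 + 1.2755 = 23.3955 per hr

Final: 23.3955 /hr


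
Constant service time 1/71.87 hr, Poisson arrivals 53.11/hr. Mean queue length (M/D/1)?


ρ = 53.11/71.87 = 0.7390
M/D/1: Lq = ρ²/(2(1−ρ)) = 0.5461/(2·0.2610) = 1.04603

Final: 1.04603


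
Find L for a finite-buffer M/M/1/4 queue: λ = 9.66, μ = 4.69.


ρ = 9.66/4.69 = 2.0597
L = ρ[1 − (K+1)ρ^K + Kρ^(K+1)] / [(1−ρ)(1−ρ^(K+1))]
Numerator: 2.0597·(1 − 5·17.997705 + 4·37.069900) = 122.121916
Denominator: (-1.0597)·(-36.069900) = 38.223327
L = 122.121916/38.223327 = 3.1950

Final: 3.1950


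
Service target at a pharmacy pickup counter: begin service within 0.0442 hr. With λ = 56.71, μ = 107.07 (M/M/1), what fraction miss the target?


ρ = 56.71/107.07 = 0.5297
P(Wq > t) = ρ·e^{−(μ−λ)t} = 0.5297·e^{−2.2259}
= 0.5297·0.107969 = 0.057186

Final: 0.057186


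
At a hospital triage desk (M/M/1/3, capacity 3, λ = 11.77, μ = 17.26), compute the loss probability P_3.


ρ = λ/μ = 11.77/17.26 = 0.6819
P_K = (1−ρ)ρ^K/(1−ρ^(K+1)) = (0.3181·0.317108)/(1 − 0.216243)
= 0.100865/0.783757 = 0.128694

Final: 0.128694


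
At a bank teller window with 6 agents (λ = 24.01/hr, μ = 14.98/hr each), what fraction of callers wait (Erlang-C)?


a = λ/μ = 1.6028; ρ = a/6 = 0.2671
P₀ = 0.201255 (from M/M/c formula)
C(c,a) = [a^c/(c!(1−ρ))]·P₀ = [16.95439/(720·0.7329)]·0.201255
= 0.03213·0.201255 = 0.006467

Final: 0.006467


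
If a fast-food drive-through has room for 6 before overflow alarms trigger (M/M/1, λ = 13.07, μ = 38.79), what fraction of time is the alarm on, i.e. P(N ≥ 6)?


ρ = 13.07/38.79 = 0.3369
P(N ≥ n) = ρ^n = 0.3369^6 = 0.001463

Final: 0.001463


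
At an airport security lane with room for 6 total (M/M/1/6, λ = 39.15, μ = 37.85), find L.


ρ = 39.15/37.85 = 1.0343
L = ρ[1 − (K+1)ρ^K + Kρ^(K+1)] / [(1−ρ)(1−ρ^(K+1))]
Numerator: 1.0343·(1 − 7·1.224603 + 6·1.266663) = 0.028713
Denominator: (-0.03435)·(-0.266663) = 0.009159
L = 0.028713/0.009159 = 3.1349

Final: 3.1349


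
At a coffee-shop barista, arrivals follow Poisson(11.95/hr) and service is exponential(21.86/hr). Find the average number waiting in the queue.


ρ = 11.95/21.86 = 0.5467
Lq = ρ²/(1−ρ) = 0.2988/0.4533 = 0.6592

Final: 0.6592


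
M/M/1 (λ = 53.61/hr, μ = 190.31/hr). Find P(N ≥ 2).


ρ = 53.61/190.31 = 0.2817
P(N ≥ n) = ρ^n = 0.2817^2 = 0.079354

Final: 0.079354


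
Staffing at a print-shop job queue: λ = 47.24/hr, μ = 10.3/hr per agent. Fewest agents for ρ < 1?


Stability requires cμ > λ ⇔ c > λ/μ.
λ/μ = 47.24/10.3 = 4.5864
Minimum integer c = ⌊4.5864⌋ + 1 = 5
Check: 5·10.3 = 51.50 > 47.24, while 4·10.3 = 41.20 ≤ 47.24

Final: 5 servers


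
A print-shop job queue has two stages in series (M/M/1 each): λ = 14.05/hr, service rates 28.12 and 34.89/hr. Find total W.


Each node sees arrival rate λ = 14.05/hr (tandem ⇒ throughput preserved).
W₁ = 1/(μ₁−λ) = 1/(28.12−14.05) = 0.07107 hr
W₂ = 1/(μ₂−λ) = 1/(34.89−14.05) = 0.04798 hr
W_total = W₁ + W₂ = 0.07107 + 0.04798 = 0.11906 hr

Final: 0.11906 hr


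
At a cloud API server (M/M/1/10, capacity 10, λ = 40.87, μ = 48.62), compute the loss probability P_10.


ρ = λ/μ = 40.87/48.62 = 0.8406
P_K = (1−ρ)ρ^K/(1−ρ^(K+1)) = (0.1594·0.176156)/(1 − 0.148077)
= 0.028079/0.851923 = 0.032960

Final: 0.032960


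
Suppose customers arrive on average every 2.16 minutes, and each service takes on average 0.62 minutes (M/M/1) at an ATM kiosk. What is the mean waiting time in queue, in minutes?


λ = 60/2.16 = 27.7778 /hr
μ = 60/0.62 = 96.7742 /hr
ρ = λ/μ = 27.7778/96.7742 = 0.2870
Wq = ρ/(μ−λ) = 0.2870/(96.7742−27.7778) = 0.004160 hr
In minutes: 0.004160·60 = 0.2496 min

Final: 0.2496 min


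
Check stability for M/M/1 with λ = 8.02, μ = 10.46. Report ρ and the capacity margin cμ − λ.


Total capacity cμ = 1·10.46 = 10.46/hr
ρ = λ/(cμ) = 8.02/10.46 = 0.7667
Stable ⇔ ρ < 1: YES
Spare capacity = cμ − λ = 10.46 − 8.02 = 2.44/hr

Final: ρ = 0.7667; stable; margin = 2.44/hr


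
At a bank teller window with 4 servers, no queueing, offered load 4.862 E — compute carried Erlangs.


B(4,4.862) = 0.387281 (Erlang-B)
Carried load = a(1 − B) = 4.862·(1 − 0.387281) = 4.862·0.612719 = 2.9790 E

Final: 2.9790 Erlangs


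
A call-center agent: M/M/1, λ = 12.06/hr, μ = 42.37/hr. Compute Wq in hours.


ρ = 12.06/42.37 = 0.2846
Wq = ρ/(μ−λ) = 0.2846/(42.37 − 12.06) = 0.2846/30.31 = 0.009391 hr

Final: 0.009391 hr


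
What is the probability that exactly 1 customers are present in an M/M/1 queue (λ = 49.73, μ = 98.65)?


ρ = 49.73/98.65 = 0.5041
P_n = (1−ρ)·ρ^n = (1 − 0.5041)·0.5041^1 = 0.4959·0.504105 = 0.249983

Final: 0.249983


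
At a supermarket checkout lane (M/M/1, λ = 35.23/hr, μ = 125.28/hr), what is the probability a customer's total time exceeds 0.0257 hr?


W ~ Exponential(μ−λ) for M/M/1.
μ − λ = 125.28 − 35.23 = 90.0500
P(W > t) = e^{−(μ−λ)t} = e^{−2.3143} = 0.098837

Final: 0.098837


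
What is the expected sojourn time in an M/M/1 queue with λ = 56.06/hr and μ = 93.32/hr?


W = 1/(μ−λ) = 1/(93.32 − 56.06) = 1/37.26 = 0.02684 hr

Final: 0.02684 hr


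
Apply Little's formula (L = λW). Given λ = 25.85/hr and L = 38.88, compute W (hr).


W = L/λ = 38.88/25.85 = 1.5041 hr

Final: 1.5041 hr


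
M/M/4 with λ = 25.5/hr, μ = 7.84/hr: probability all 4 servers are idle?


a = λ/μ = 25.5/7.84 = 3.2526; ρ = a/c = 0.8131
Σ_{k=0}^{3} a^k/k! (terms k=0..3) = 1.00000 + 3.25255 + 5.28954 + 5.73484 = 15.27693
Tail: a^4/(4!(1−ρ)) = 111.91711/(24·0.1869) = 24.95535
P₀ = 1/(15.27693 + 24.95535) = 1/40.23228 = 0.024856

Final: 0.024856


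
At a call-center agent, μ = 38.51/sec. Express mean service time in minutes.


Mean service time = 1/μ = 1/38.51 second = 0.02597 second
In minutes: 0.02597 × 0.0166667 = 0.0004328 min

Final: 0.0004328 min
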